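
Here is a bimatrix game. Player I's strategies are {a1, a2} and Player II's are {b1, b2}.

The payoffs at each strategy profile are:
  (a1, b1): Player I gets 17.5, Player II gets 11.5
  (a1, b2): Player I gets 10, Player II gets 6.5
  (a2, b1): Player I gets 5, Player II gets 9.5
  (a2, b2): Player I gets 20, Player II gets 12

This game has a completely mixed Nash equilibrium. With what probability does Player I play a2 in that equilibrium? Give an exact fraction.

Let x be the probability that Player I plays a1. In a completely mixed equilibrium, Player II must be indifferent between b1 and b2.
Player II's expected payoff from b1 is 11.5x + 9.5(1−x); from b2 it is 6.5x + 12(1−x).
Setting these equal: 2x + 9.5 = −5.5x + 12, so x = 1/3.
Therefore Player I plays a2 with probability 1 − 1/3 = 2/3.

2/3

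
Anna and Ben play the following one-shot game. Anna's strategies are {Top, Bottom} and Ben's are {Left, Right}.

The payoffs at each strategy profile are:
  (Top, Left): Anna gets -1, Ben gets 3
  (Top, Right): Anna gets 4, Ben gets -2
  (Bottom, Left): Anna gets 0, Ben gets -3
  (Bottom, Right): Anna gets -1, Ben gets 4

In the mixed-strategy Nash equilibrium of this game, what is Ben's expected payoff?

1/2

First find p, the probability Anna plays Top, from Ben's indifference between Left and Right: 3p − 3(1−p) = −2p + 4(1−p), giving p = 7/12.
Since Ben is indifferent in equilibrium, Ben's expected payoff equals the payoff from either column against (7/12, 5/12). Using Left: 3(7/12) − 3(5/12) = 1/2.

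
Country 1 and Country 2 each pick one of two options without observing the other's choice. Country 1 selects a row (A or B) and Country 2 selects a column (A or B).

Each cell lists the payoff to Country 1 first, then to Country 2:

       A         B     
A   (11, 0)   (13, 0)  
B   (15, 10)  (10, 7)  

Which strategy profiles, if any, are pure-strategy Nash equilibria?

(A, B) and (B, A)

(A, A): Country 1 prefers B (15 > 11) — not an equilibrium.
(A, B): Country 1 gets 13 ≥ 10 from B, and Country 2 gets 0 ≥ 0 from A — Nash equilibrium.
(B, A): Country 1 gets 15 ≥ 11 from A, and Country 2 gets 10 ≥ 7 from B — Nash equilibrium.
(B, B): Country 1 prefers A (13 > 10); Country 2 prefers A (10 > 7) — not an equilibrium.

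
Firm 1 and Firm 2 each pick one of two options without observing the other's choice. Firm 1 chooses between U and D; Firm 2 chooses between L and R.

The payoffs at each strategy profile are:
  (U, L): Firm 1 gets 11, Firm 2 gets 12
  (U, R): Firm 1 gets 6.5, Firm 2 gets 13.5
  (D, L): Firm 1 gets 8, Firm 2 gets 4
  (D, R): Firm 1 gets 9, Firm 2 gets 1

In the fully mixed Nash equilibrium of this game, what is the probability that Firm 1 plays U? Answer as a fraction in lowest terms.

2/3

Let p be the probability that Firm 1 plays U. In a completely mixed equilibrium, Firm 2 must be indifferent between L and R.
Firm 2's expected payoff from L is 12p + 4(1−p); from R it is 13.5p + (1−p).
Setting these equal: 8p + 4 = 12.5p + 1, so p = 2/3.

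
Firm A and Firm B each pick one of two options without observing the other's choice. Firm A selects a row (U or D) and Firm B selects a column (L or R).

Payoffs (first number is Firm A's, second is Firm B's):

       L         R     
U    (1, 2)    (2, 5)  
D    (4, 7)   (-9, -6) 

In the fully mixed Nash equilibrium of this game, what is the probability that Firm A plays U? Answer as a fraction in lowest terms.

Let p be the probability that Firm A plays U. In a completely mixed equilibrium, Firm B must be indifferent between L and R.
Firm B's expected payoff from L is 2p + 7(1−p); from R it is 5p − 6(1−p).
Setting these equal: −5p + 7 = 11p − 6, so p = 13/16.

13/16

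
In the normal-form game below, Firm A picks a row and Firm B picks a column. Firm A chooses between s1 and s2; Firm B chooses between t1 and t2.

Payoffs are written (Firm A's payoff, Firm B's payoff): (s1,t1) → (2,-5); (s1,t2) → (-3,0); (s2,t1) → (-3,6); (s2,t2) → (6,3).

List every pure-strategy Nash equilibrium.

(s1, t1): Firm B prefers t2 (0 > -5) — not an equilibrium.
(s1, t2): Firm A prefers s2 (6 > -3) — not an equilibrium.
(s2, t1): Firm A prefers s1 (2 > -3) — not an equilibrium.
(s2, t2): Firm B prefers t1 (6 > 3) — not an equilibrium.

none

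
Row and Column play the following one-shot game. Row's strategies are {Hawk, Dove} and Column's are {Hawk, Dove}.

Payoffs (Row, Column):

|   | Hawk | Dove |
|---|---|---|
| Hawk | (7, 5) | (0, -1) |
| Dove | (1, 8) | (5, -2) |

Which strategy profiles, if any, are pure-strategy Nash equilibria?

(Hawk, Hawk): Row gets 7 ≥ 1 from Dove, and Column gets 5 ≥ -1 from Dove — Nash equilibrium.
(Hawk, Dove): Row prefers Dove (5 > 0); Column prefers Hawk (5 > -1) — not an equilibrium.
(Dove, Hawk): Row prefers Hawk (7 > 1) — not an equilibrium.
(Dove, Dove): Column prefers Hawk (8 > -2) — not an equilibrium.

(Hawk, Hawk)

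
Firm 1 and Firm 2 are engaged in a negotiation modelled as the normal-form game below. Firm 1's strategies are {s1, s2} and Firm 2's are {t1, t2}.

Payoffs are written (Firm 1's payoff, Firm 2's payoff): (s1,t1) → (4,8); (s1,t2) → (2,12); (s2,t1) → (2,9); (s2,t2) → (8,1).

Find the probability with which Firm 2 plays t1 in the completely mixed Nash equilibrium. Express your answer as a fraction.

Let c be the probability that Firm 2 plays t1. In a completely mixed equilibrium, Firm 1 must be indifferent between s1 and s2.
Firm 1's expected payoff from s1 is 4c + 2(1−c); from s2 it is 2c + 8(1−c).
Setting these equal: 2c + 2 = −6c + 8, so c = 3/4.

3/4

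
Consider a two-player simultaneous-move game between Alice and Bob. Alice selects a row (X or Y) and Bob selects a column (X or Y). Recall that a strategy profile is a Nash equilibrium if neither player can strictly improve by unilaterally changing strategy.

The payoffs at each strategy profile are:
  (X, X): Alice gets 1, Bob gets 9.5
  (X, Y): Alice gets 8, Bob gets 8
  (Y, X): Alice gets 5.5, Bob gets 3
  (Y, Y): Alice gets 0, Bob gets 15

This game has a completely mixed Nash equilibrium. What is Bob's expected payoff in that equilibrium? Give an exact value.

79/9

First find x, the probability Alice plays X, from Bob's indifference between X and Y: 9.5x + 3(1−x) = 8x + 15(1−x), giving x = 8/9.
Since Bob is indifferent in equilibrium, Bob's expected payoff equals the payoff from either column against (8/9, 1/9). Using X: 9.5(8/9) + 3(1/9) = 79/9.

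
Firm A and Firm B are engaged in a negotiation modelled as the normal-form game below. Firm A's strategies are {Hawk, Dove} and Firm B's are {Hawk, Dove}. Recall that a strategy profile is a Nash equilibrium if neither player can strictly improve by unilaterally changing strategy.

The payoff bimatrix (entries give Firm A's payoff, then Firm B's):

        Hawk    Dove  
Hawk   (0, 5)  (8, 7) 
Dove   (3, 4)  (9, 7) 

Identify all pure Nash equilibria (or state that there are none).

(Hawk, Hawk): Firm A prefers Dove (3 > 0); Firm B prefers Dove (7 > 5) — not an equilibrium.
(Hawk, Dove): Firm A prefers Dove (9 > 8) — not an equilibrium.
(Dove, Hawk): Firm B prefers Dove (7 > 4) — not an equilibrium.
(Dove, Dove): Firm A gets 9 ≥ 8 from Hawk, and Firm B gets 7 ≥ 4 from Hawk — Nash equilibrium.

(Dove, Dove)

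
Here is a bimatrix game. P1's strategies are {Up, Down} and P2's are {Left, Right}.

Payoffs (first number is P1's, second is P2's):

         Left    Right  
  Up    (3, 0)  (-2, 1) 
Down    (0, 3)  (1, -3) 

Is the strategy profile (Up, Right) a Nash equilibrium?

At (Up, Right), P1 earns -2; switching to Down would give 1, so P1 would deviate.
P2 earns 1; switching to Left would give 0, so P2 has no profitable deviation.
Since at least one player can profitably deviate, this is not a Nash equilibrium.

No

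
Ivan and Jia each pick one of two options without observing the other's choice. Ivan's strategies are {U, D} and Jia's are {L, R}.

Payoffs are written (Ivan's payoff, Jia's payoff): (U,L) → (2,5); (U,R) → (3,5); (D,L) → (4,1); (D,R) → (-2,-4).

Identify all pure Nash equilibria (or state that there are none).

(U, L): Ivan prefers D (4 > 2) — not an equilibrium.
(U, R): Ivan gets 3 ≥ -2 from D, and Jia gets 5 ≥ 5 from L — Nash equilibrium.
(D, L): Ivan gets 4 ≥ 2 from U, and Jia gets 1 ≥ -4 from R — Nash equilibrium.
(D, R): Ivan prefers U (3 > -2); Jia prefers L (1 > -4) — not an equilibrium.

(U, R) and (D, L)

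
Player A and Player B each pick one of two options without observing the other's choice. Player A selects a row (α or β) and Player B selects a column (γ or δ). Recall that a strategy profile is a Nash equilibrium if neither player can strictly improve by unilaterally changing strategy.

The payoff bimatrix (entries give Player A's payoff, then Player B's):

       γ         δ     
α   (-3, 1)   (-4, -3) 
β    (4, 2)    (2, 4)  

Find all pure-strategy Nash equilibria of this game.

(α, γ): Player A prefers β (4 > -3) — not an equilibrium.
(α, δ): Player A prefers β (2 > -4); Player B prefers γ (1 > -3) — not an equilibrium.
(β, γ): Player B prefers δ (4 > 2) — not an equilibrium.
(β, δ): Player A gets 2 ≥ -4 from α, and Player B gets 4 ≥ 2 from γ — Nash equilibrium.

(β, δ)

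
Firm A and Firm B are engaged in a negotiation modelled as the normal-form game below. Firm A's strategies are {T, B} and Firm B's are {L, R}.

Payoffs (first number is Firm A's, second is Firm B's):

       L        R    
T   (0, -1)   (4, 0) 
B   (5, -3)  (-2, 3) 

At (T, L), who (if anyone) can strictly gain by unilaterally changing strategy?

Both

Firm A at (T, L) earns 0; deviating to B yields 5 — a strict improvement.
Firm B earns -1; deviating to R yields 0 — a strict improvement.
Both Firm A and Firm B have strictly profitable deviations.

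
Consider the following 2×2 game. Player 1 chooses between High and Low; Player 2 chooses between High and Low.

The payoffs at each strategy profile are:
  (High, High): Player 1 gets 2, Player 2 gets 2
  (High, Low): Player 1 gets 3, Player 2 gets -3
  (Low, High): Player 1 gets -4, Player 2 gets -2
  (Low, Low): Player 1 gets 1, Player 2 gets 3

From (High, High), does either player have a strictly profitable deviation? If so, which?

Player 1 at (High, High) earns 2; deviating to Low yields -4 — not better.
Player 2 earns 2; deviating to Low yields -3 — not better.
Neither player can strictly improve; the profile is a Nash equilibrium.

Neither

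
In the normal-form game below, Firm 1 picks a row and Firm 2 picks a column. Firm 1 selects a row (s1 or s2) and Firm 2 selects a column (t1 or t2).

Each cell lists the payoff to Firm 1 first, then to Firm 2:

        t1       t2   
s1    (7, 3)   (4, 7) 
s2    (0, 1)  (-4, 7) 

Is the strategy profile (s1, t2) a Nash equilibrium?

Yes

At (s1, t2), Firm 1 earns 4; switching to s2 would give -4, so Firm 1 has no profitable deviation.
Firm 2 earns 7; switching to t1 would give 3, so Firm 2 has no profitable deviation.
Neither player can gain by a unilateral deviation, so this profile is a Nash equilibrium.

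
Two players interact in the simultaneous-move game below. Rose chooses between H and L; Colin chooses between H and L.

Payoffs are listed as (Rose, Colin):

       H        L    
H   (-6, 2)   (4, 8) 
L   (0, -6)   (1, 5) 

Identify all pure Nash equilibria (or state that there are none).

(H, H): Rose prefers L (0 > -6); Colin prefers L (8 > 2) — not an equilibrium.
(H, L): Rose gets 4 ≥ 1 from L, and Colin gets 8 ≥ 2 from H — Nash equilibrium.
(L, H): Colin prefers L (5 > -6) — not an equilibrium.
(L, L): Rose prefers H (4 > 1) — not an equilibrium.

(H, L)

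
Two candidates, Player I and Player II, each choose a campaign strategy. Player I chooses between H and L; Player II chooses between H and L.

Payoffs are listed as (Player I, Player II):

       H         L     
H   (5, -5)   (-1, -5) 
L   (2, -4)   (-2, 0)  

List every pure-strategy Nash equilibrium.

(H, H) and (H, L)

(H, H): Player I gets 5 ≥ 2 from L, and Player II gets -5 ≥ -5 from L — Nash equilibrium.
(H, L): Player I gets -1 ≥ -2 from L, and Player II gets -5 ≥ -5 from H — Nash equilibrium.
(L, H): Player I prefers H (5 > 2); Player II prefers L (0 > -4) — not an equilibrium.
(L, L): Player I prefers H (-1 > -2) — not an equilibrium.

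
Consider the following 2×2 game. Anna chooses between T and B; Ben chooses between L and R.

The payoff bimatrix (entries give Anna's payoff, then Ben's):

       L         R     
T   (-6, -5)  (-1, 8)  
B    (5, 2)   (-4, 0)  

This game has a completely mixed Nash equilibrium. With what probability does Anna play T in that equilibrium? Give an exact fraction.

2/15

Let x be the probability that Anna plays T. In a completely mixed equilibrium, Ben must be indifferent between L and R.
Ben's expected payoff from L is −5x + 2(1−x); from R it is 8x.
Setting these equal: −7x + 2 = 8x, so x = 2/15.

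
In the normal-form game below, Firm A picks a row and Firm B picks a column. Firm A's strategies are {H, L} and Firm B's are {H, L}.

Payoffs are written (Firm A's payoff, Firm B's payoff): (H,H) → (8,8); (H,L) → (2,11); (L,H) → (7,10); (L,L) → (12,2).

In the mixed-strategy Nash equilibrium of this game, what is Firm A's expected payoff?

82/11

First find y, the probability Firm B plays H, from Firm A's indifference between H and L: 8y + 2(1−y) = 7y + 12(1−y), giving y = 10/11.
Since Firm A is indifferent in equilibrium, Firm A's expected payoff equals the payoff from either row against (10/11, 1/11). Using H: 8(10/11) + 2(1/11) = 82/11.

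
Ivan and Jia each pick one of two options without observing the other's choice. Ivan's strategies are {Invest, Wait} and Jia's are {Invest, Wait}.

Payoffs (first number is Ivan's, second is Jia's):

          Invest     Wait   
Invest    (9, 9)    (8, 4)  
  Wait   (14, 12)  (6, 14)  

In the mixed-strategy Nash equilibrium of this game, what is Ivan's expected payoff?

First find y, the probability Jia plays Invest, from Ivan's indifference between Invest and Wait: 9y + 8(1−y) = 14y + 6(1−y), giving y = 2/7.
Since Ivan is indifferent in equilibrium, Ivan's expected payoff equals the payoff from either row against (2/7, 5/7). Using Invest: 9(2/7) + 8(5/7) = 58/7.

58/7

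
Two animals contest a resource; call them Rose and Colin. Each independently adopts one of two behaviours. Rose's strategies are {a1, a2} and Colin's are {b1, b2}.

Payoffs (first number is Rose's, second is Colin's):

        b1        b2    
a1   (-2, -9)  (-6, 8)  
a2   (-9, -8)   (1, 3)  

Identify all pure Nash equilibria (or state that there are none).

(a1, b1): Colin prefers b2 (8 > -9) — not an equilibrium.
(a1, b2): Rose prefers a2 (1 > -6) — not an equilibrium.
(a2, b1): Rose prefers a1 (-2 > -9); Colin prefers b2 (3 > -8) — not an equilibrium.
(a2, b2): Rose gets 1 ≥ -6 from a1, and Colin gets 3 ≥ -8 from b1 — Nash equilibrium.

(a2, b2)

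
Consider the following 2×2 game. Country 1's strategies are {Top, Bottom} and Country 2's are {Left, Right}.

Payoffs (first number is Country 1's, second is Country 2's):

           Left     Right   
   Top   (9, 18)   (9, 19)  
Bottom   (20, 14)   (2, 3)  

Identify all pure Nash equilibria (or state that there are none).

(Top, Right) and (Bottom, Left)

(Top, Left): Country 1 prefers Bottom (20 > 9); Country 2 prefers Right (19 > 18) — not an equilibrium.
(Top, Right): Country 1 gets 9 ≥ 2 from Bottom, and Country 2 gets 19 ≥ 18 from Left — Nash equilibrium.
(Bottom, Left): Country 1 gets 20 ≥ 9 from Top, and Country 2 gets 14 ≥ 3 from Right — Nash equilibrium.
(Bottom, Right): Country 1 prefers Top (9 > 2); Country 2 prefers Left (14 > 3) — not an equilibrium.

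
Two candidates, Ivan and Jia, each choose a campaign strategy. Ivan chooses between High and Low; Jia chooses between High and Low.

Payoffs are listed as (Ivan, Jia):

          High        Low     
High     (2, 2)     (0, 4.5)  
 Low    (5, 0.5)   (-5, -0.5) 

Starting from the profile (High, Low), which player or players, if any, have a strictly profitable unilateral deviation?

Ivan at (High, Low) earns 0; deviating to Low yields -5 — not better.
Jia earns 4.5; deviating to High yields 2 — not better.
Neither player can strictly improve; the profile is a Nash equilibrium.

Neither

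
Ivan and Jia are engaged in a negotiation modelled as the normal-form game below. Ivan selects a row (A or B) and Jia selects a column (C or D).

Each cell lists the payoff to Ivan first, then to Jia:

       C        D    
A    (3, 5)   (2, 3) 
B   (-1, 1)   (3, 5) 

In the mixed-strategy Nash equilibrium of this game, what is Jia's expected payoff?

11/3

First find x, the probability Ivan plays A, from Jia's indifference between C and D: 5x + (1−x) = 3x + 5(1−x), giving x = 2/3.
Since Jia is indifferent in equilibrium, Jia's expected payoff equals the payoff from either column against (2/3, 1/3). Using C: 5(2/3) + (1/3) = 11/3.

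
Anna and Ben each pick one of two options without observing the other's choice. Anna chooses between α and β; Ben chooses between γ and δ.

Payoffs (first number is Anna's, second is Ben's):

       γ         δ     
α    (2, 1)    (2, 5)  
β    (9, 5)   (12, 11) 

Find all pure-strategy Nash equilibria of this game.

(α, γ): Anna prefers β (9 > 2); Ben prefers δ (5 > 1) — not an equilibrium.
(α, δ): Anna prefers β (12 > 2) — not an equilibrium.
(β, γ): Ben prefers δ (11 > 5) — not an equilibrium.
(β, δ): Anna gets 12 ≥ 2 from α, and Ben gets 11 ≥ 5 from γ — Nash equilibrium.

(β, δ)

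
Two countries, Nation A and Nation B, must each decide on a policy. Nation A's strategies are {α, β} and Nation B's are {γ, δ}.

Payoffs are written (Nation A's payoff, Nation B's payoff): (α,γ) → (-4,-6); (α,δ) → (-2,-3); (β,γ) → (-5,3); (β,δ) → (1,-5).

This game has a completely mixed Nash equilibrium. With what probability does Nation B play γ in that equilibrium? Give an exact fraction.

Let q be the probability that Nation B plays γ. In a completely mixed equilibrium, Nation A must be indifferent between α and β.
Nation A's expected payoff from α is −4q − 2(1−q); from β it is −5q + (1−q).
Setting these equal: −2q − 2 = −6q + 1, so q = 3/4.

3/4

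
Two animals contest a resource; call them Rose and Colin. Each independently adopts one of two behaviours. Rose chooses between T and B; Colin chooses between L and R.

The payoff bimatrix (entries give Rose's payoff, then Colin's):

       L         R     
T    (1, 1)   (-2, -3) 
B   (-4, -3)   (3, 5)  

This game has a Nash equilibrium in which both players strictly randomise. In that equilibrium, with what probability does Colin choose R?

Let y be the probability that Colin plays L. In a completely mixed equilibrium, Rose must be indifferent between T and B.
Rose's expected payoff from T is y − 2(1−y); from B it is −4y + 3(1−y).
Setting these equal: 3y − 2 = −7y + 3, so y = 1/2.
Therefore Colin plays R with probability 1 − 1/2 = 1/2.

1/2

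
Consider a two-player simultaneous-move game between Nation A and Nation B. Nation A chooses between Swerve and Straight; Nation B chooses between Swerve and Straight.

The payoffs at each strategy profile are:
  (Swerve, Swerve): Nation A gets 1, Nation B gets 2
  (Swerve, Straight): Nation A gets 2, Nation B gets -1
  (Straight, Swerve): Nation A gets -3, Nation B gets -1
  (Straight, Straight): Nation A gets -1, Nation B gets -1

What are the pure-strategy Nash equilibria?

(Swerve, Swerve): Nation A gets 1 ≥ -3 from Straight, and Nation B gets 2 ≥ -1 from Straight — Nash equilibrium.
(Swerve, Straight): Nation B prefers Swerve (2 > -1) — not an equilibrium.
(Straight, Swerve): Nation A prefers Swerve (1 > -3) — not an equilibrium.
(Straight, Straight): Nation A prefers Swerve (2 > -1) — not an equilibrium.

(Swerve, Swerve)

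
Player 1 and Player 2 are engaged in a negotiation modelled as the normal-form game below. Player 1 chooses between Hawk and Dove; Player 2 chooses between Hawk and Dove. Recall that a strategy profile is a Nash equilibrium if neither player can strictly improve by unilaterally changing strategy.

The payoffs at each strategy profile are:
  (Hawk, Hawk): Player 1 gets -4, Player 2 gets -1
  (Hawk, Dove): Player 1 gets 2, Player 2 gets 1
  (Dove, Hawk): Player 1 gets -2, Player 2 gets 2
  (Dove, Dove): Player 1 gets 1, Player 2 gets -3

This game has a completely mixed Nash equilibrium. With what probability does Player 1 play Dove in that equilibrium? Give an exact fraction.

Let x be the probability that Player 1 plays Hawk. In a completely mixed equilibrium, Player 2 must be indifferent between Hawk and Dove.
Player 2's expected payoff from Hawk is −x + 2(1−x); from Dove it is x − 3(1−x).
Setting these equal: −3x + 2 = 4x − 3, so x = 5/7.
Therefore Player 1 plays Dove with probability 1 − 5/7 = 2/7.

2/7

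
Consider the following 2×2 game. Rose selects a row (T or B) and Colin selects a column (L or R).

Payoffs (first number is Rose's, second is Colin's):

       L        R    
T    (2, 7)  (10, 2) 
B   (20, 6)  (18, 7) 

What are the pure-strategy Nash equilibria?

(B, R)

(T, L): Rose prefers B (20 > 2) — not an equilibrium.
(T, R): Rose prefers B (18 > 10); Colin prefers L (7 > 2) — not an equilibrium.
(B, L): Colin prefers R (7 > 6) — not an equilibrium.
(B, R): Rose gets 18 ≥ 10 from T, and Colin gets 7 ≥ 6 from L — Nash equilibrium.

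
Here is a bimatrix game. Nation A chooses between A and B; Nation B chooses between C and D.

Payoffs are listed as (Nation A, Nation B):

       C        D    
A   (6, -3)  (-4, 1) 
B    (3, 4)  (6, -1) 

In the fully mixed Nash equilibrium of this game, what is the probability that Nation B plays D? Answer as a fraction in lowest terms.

3/13

Let c be the probability that Nation B plays C. In a completely mixed equilibrium, Nation A must be indifferent between A and B.
Nation A's expected payoff from A is 6c − 4(1−c); from B it is 3c + 6(1−c).
Setting these equal: 10c − 4 = −3c + 6, so c = 10/13.
Therefore Nation B plays D with probability 1 − 10/13 = 3/13.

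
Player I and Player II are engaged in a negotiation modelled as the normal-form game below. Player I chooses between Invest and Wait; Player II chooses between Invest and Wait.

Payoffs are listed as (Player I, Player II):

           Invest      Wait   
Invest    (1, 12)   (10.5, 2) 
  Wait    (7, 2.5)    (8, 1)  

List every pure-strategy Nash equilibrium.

(Invest, Invest): Player I prefers Wait (7 > 1) — not an equilibrium.
(Invest, Wait): Player II prefers Invest (12 > 2) — not an equilibrium.
(Wait, Invest): Player I gets 7 ≥ 1 from Invest, and Player II gets 2.5 ≥ 1 from Wait — Nash equilibrium.
(Wait, Wait): Player I prefers Invest (10.5 > 8); Player II prefers Invest (2.5 > 1) — not an equilibrium.

(Wait, Invest)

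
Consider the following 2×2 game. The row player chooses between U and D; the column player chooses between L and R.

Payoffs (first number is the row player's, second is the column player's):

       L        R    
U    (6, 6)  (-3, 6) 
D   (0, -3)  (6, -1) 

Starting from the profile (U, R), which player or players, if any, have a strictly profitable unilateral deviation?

The row player at (U, R) earns -3; deviating to D yields 6 — a strict improvement.
The column player earns 6; deviating to L yields 6 — not better.
Only the row player has a strictly profitable deviation.

The row player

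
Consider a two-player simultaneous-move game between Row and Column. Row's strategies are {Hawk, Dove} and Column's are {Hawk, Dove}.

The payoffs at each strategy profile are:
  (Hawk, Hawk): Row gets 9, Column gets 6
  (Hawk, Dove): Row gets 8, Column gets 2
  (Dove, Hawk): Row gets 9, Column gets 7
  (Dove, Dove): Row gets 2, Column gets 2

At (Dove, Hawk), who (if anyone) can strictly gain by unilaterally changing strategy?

Row at (Dove, Hawk) earns 9; deviating to Hawk yields 9 — not better.
Column earns 7; deviating to Dove yields 2 — not better.
Neither player can strictly improve; the profile is a Nash equilibrium.

Neither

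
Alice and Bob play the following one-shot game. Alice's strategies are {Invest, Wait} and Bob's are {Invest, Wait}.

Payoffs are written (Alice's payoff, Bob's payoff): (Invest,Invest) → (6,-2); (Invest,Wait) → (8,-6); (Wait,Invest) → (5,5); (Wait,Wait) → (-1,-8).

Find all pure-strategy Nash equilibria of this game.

(Invest, Invest): Alice gets 6 ≥ 5 from Wait, and Bob gets -2 ≥ -6 from Wait — Nash equilibrium.
(Invest, Wait): Bob prefers Invest (-2 > -6) — not an equilibrium.
(Wait, Invest): Alice prefers Invest (6 > 5) — not an equilibrium.
(Wait, Wait): Alice prefers Invest (8 > -1); Bob prefers Invest (5 > -8) — not an equilibrium.

(Invest, Invest)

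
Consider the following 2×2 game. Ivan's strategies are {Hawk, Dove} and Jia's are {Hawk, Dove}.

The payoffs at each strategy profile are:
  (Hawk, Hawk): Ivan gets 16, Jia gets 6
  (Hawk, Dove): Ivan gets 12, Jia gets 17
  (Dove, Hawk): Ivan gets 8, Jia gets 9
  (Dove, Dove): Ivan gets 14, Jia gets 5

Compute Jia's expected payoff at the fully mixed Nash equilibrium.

41/5

First find x, the probability Ivan plays Hawk, from Jia's indifference between Hawk and Dove: 6x + 9(1−x) = 17x + 5(1−x), giving x = 4/15.
Since Jia is indifferent in equilibrium, Jia's expected payoff equals the payoff from either column against (4/15, 11/15). Using Hawk: 6(4/15) + 9(11/15) = 41/5.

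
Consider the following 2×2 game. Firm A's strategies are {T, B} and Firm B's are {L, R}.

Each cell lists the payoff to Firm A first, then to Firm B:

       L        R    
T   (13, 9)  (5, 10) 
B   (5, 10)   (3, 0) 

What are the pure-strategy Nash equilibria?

(T, L): Firm B prefers R (10 > 9) — not an equilibrium.
(T, R): Firm A gets 5 ≥ 3 from B, and Firm B gets 10 ≥ 9 from L — Nash equilibrium.
(B, L): Firm A prefers T (13 > 5) — not an equilibrium.
(B, R): Firm A prefers T (5 > 3); Firm B prefers L (10 > 0) — not an equilibrium.

(T, R)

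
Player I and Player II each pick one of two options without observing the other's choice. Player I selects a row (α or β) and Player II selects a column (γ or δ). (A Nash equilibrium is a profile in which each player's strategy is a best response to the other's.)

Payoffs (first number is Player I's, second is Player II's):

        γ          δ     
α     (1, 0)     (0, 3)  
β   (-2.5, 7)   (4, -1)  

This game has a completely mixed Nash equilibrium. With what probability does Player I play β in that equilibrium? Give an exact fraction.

3/11

Let p be the probability that Player I plays α. In a completely mixed equilibrium, Player II must be indifferent between γ and δ.
Player II's expected payoff from γ is 7(1−p); from δ it is 3p − (1−p).
Setting these equal: −7p + 7 = 4p − 1, so p = 8/11.
Therefore Player I plays β with probability 1 − 8/11 = 3/11.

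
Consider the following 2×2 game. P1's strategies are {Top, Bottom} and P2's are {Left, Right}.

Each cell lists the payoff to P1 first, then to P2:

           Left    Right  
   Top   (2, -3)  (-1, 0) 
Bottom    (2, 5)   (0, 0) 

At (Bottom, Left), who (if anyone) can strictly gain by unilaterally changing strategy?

P1 at (Bottom, Left) earns 2; deviating to Top yields 2 — not better.
P2 earns 5; deviating to Right yields 0 — not better.
Neither player can strictly improve; the profile is a Nash equilibrium.

Neither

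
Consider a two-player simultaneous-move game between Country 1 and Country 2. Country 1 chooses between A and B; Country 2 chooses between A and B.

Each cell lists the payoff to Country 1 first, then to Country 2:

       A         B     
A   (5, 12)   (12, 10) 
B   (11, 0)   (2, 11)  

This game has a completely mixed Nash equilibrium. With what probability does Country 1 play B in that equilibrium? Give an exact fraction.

2/13

Let x be the probability that Country 1 plays A. In a completely mixed equilibrium, Country 2 must be indifferent between A and B.
Country 2's expected payoff from A is 12x; from B it is 10x + 11(1−x).
Setting these equal: 12x = −x + 11, so x = 11/13.
Therefore Country 1 plays B with probability 1 − 11/13 = 2/13.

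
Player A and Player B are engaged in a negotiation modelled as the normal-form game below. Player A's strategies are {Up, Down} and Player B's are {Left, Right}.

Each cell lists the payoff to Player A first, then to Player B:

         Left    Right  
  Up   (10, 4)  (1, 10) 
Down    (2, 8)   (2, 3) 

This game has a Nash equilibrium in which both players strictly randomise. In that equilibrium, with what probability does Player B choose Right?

Let q be the probability that Player B plays Left. In a completely mixed equilibrium, Player A must be indifferent between Up and Down.
Player A's expected payoff from Up is 10q + (1−q); from Down it is 2q + 2(1−q).
Setting these equal: 9q + 1 = 2, so q = 1/9.
Therefore Player B plays Right with probability 1 − 1/9 = 8/9.

8/9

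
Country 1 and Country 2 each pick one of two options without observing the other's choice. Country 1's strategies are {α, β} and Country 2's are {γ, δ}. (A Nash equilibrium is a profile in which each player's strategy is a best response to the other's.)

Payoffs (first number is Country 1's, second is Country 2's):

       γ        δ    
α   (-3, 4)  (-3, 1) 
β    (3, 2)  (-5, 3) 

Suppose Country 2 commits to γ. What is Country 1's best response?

β

Against γ, Country 1 earns -3 from α and 3 from β.
So β is the best response.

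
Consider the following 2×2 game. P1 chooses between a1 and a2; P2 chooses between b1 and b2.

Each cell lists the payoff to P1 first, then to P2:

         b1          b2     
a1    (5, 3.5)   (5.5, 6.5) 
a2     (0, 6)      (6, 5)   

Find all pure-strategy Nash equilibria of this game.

none

(a1, b1): P2 prefers b2 (6.5 > 3.5) — not an equilibrium.
(a1, b2): P1 prefers a2 (6 > 5.5) — not an equilibrium.
(a2, b1): P1 prefers a1 (5 > 0) — not an equilibrium.
(a2, b2): P2 prefers b1 (6 > 5) — not an equilibrium.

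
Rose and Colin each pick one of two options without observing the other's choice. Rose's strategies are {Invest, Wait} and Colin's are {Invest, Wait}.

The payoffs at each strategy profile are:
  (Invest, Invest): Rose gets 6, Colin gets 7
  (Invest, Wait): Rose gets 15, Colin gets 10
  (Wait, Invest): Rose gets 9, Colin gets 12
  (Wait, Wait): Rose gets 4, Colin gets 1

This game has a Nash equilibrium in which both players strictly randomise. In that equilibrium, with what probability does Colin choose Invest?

Let c be the probability that Colin plays Invest. In a completely mixed equilibrium, Rose must be indifferent between Invest and Wait.
Rose's expected payoff from Invest is 6c + 15(1−c); from Wait it is 9c + 4(1−c).
Setting these equal: −9c + 15 = 5c + 4, so c = 11/14.

11/14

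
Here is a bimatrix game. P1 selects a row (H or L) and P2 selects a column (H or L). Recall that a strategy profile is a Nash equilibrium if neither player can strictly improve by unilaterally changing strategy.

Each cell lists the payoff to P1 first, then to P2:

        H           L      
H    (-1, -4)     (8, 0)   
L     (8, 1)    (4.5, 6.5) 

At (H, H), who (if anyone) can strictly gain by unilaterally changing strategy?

Both

P1 at (H, H) earns -1; deviating to L yields 8 — a strict improvement.
P2 earns -4; deviating to L yields 0 — a strict improvement.
Both P1 and P2 have strictly profitable deviations.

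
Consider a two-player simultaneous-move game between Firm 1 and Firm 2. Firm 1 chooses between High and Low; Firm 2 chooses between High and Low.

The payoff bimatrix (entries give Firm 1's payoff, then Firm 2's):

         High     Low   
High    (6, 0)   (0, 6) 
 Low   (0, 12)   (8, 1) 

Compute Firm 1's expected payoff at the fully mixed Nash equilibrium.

First find q, the probability Firm 2 plays High, from Firm 1's indifference between High and Low: 6q = 8(1−q), giving q = 4/7.
Since Firm 1 is indifferent in equilibrium, Firm 1's expected payoff equals the payoff from either row against (4/7, 3/7). Using High: 6(4/7) = 24/7.

24/7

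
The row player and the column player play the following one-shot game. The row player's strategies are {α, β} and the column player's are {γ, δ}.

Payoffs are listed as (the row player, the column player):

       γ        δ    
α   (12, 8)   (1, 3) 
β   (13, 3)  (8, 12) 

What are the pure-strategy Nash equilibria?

(α, γ): the row player prefers β (13 > 12) — not an equilibrium.
(α, δ): the row player prefers β (8 > 1); the column player prefers γ (8 > 3) — not an equilibrium.
(β, γ): the column player prefers δ (12 > 3) — not an equilibrium.
(β, δ): the row player gets 8 ≥ 1 from α, and the column player gets 12 ≥ 3 from γ — Nash equilibrium.

(β, δ)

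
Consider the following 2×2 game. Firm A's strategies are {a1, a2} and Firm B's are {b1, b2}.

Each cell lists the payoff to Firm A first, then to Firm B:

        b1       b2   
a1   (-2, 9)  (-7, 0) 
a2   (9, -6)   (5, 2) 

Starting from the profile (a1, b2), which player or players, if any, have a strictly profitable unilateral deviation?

Both

Firm A at (a1, b2) earns -7; deviating to a2 yields 5 — a strict improvement.
Firm B earns 0; deviating to b1 yields 9 — a strict improvement.
Both Firm A and Firm B have strictly profitable deviations.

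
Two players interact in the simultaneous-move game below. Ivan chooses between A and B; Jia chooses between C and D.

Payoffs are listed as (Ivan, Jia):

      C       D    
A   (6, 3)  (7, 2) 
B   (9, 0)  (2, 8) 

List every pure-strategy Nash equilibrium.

none

(A, C): Ivan prefers B (9 > 6) — not an equilibrium.
(A, D): Jia prefers C (3 > 2) — not an equilibrium.
(B, C): Jia prefers D (8 > 0) — not an equilibrium.
(B, D): Ivan prefers A (7 > 2) — not an equilibrium.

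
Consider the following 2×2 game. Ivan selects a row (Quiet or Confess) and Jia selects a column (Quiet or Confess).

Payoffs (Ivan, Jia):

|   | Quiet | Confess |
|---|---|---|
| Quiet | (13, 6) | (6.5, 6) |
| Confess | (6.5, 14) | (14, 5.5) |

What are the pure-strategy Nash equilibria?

(Quiet, Quiet)

(Quiet, Quiet): Ivan gets 13 ≥ 6.5 from Confess, and Jia gets 6 ≥ 6 from Confess — Nash equilibrium.
(Quiet, Confess): Ivan prefers Confess (14 > 6.5) — not an equilibrium.
(Confess, Quiet): Ivan prefers Quiet (13 > 6.5) — not an equilibrium.
(Confess, Confess): Jia prefers Quiet (14 > 5.5) — not an equilibrium.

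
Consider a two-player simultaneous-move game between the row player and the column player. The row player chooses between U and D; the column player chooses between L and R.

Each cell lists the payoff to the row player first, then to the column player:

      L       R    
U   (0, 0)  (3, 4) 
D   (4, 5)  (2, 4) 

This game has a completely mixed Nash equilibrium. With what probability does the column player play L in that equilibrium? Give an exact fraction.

Let y be the probability that the column player plays L. In a completely mixed equilibrium, the row player must be indifferent between U and D.
The row player's expected payoff from U is 3(1−y); from D it is 4y + 2(1−y).
Setting these equal: −3y + 3 = 2y + 2, so y = 1/5.

1/5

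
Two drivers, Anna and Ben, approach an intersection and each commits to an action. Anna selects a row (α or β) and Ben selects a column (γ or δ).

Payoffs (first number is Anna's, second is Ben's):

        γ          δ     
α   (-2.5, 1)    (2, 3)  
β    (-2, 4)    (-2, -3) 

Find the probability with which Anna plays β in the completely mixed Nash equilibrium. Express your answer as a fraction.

2/9

Let p be the probability that Anna plays α. In a completely mixed equilibrium, Ben must be indifferent between γ and δ.
Ben's expected payoff from γ is p + 4(1−p); from δ it is 3p − 3(1−p).
Setting these equal: −3p + 4 = 6p − 3, so p = 7/9.
Therefore Anna plays β with probability 1 − 7/9 = 2/9.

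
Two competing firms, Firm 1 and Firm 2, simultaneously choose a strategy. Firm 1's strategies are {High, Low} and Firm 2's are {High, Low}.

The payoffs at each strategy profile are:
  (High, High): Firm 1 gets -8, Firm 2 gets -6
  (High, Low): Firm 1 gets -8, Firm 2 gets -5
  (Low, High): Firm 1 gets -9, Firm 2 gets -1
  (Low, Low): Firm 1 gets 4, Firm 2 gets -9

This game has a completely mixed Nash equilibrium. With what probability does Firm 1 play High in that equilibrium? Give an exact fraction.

Let r be the probability that Firm 1 plays High. In a completely mixed equilibrium, Firm 2 must be indifferent between High and Low.
Firm 2's expected payoff from High is −6r − (1−r); from Low it is −5r − 9(1−r).
Setting these equal: −5r − 1 = 4r − 9, so r = 8/9.

8/9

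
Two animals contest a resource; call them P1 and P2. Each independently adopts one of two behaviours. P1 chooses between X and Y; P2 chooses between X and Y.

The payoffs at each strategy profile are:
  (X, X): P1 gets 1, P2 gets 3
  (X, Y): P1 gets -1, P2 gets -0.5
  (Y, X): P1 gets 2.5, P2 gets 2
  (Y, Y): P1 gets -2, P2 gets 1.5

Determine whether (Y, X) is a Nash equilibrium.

Yes

At (Y, X), P1 earns 2.5; switching to X would give 1, so P1 has no profitable deviation.
P2 earns 2; switching to Y would give 1.5, so P2 has no profitable deviation.
Neither player can gain by a unilateral deviation, so this profile is a Nash equilibrium.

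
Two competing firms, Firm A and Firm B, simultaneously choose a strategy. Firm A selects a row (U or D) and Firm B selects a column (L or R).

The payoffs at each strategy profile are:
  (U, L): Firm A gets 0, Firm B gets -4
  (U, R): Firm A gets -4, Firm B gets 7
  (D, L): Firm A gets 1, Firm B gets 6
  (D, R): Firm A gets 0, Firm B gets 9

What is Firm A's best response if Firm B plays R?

Against R, Firm A earns -4 from U and 0 from D.
So D is the best response.

D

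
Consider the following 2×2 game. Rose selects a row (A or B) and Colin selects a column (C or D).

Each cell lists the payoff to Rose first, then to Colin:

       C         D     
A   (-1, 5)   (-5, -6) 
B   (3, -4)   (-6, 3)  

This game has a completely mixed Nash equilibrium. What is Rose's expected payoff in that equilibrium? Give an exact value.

First find y, the probability Colin plays C, from Rose's indifference between A and B: −y − 5(1−y) = 3y − 6(1−y), giving y = 1/5.
Since Rose is indifferent in equilibrium, Rose's expected payoff equals the payoff from either row against (1/5, 4/5). Using A: −(1/5) − 5(4/5) = -21/5.

-21/5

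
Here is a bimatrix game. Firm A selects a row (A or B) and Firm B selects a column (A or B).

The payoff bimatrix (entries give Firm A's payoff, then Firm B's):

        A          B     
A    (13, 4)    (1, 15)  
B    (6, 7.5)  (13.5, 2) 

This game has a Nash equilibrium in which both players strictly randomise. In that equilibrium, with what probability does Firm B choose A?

25/39

Let q be the probability that Firm B plays A. In a completely mixed equilibrium, Firm A must be indifferent between A and B.
Firm A's expected payoff from A is 13q + (1−q); from B it is 6q + 13.5(1−q).
Setting these equal: 12q + 1 = −7.5q + 13.5, so q = 25/39.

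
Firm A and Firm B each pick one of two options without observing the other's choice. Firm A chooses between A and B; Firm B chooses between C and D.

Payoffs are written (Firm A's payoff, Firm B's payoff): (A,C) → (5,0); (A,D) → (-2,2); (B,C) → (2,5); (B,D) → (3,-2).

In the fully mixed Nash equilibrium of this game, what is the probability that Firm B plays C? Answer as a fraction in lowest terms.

Let y be the probability that Firm B plays C. In a completely mixed equilibrium, Firm A must be indifferent between A and B.
Firm A's expected payoff from A is 5y − 2(1−y); from B it is 2y + 3(1−y).
Setting these equal: 7y − 2 = −y + 3, so y = 5/8.

5/8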